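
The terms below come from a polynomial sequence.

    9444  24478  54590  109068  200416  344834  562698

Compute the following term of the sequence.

879040

Δ: 15034, 30112, 54478, 91348, 144418, 217864
Δ²: 15078, 24366, 36870, 53070, 73446
Δ³: 9288, 12504, 16200, 20376
Δ⁴: 3216, 3696, 4176
Δ⁵: 480, 480
The fifth differences are constant (480).
4176 + 480 = 4656;  20376 + 4656 = 25032;  73446 + 25032 = 98478;  217864 + 98478 = 316342;  562698 + 316342 = 879040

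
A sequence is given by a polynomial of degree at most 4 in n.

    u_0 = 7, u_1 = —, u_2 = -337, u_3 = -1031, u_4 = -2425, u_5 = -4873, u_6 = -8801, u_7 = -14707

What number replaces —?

-61

Using the last 6 terms:
First differences: -694  -1394  -2448  -3928  -5906
Second differences: -700  -1054  -1480  -1978
Third differences: -354  -426  -498
Fourth differences: -72  -72
Constant fourth difference = -72.
Extend backward: -354 + 72 = -282;  -700 + 282 = -418;  -694 + 418 = -276;  -337 + 276 = -61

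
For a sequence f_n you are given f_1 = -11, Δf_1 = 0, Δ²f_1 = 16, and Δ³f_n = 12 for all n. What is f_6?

269

Build the table forward from the leading diagonal:
Third differences: 12  12  12  12  12  12
Second differences: 16  28  40  52  64  76
First differences: 0  16  44  84  136  200
f: -11  -11  5  49  133  269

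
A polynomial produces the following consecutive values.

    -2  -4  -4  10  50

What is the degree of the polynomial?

First differences: -2, 0, 14, 40
Second differences: 2, 14, 26
Third differences: 12, 12
The third differences are constant, so the polynomial has degree 3.

3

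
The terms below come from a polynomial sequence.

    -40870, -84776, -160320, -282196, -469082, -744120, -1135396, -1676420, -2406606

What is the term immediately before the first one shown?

D1: -43906, -75544, -121876, -186886, -275038, -391276, -541024, -730186
D2: -31638, -46332, -65010, -88152, -116238, -149748, -189162
D3: -14694, -18678, -23142, -28086, -33510, -39414
D4: -3984, -4464, -4944, -5424, -5904
D5: -480, -480, -480, -480
The fifth differences are constant at -480.
Work back: -3984 + 480 = -3504;  -14694 + 3504 = -11190;  -31638 + 11190 = -20448;  -43906 + 20448 = -23458;  -40870 + 23458 = -17412

-17412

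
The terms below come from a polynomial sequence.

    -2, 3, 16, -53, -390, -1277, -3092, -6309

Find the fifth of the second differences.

-928

First differences: 5, 13, -69, -337, -887, -1815, -3217
Second differences: 8, -82, -268, -550, -928, -1402
Third differences: -90, -186, -282, -378, -474
Fourth differences: -96, -96, -96, -96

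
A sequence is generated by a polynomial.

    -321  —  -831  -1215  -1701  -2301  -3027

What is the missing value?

Using the last 5 terms:
First differences: -384  -486  -600  -726
Second differences: -102  -114  -126
Third differences: -12  -12
Constant third difference = -12.
Extend backward: -102 + 12 = -90;  -384 + 90 = -294;  -831 + 294 = -537

-537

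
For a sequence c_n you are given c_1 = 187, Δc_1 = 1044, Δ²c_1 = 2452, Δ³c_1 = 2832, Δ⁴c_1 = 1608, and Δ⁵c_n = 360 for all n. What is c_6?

66647

Build the table forward from the leading diagonal:
D5: 360  360  360  360  360  360
D4: 1608  1968  2328  2688  3048  3408
D3: 2832  4440  6408  8736  11424  14472
D2: 2452  5284  9724  16132  24868  36292
D1: 1044  3496  8780  18504  34636  59504
c: 187  1231  4727  13507  32011  66647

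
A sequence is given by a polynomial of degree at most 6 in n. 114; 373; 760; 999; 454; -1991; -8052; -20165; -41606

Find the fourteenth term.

-477311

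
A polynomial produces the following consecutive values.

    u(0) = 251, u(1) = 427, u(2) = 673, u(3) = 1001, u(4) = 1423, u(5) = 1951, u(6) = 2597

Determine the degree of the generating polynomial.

3

First differences: 176, 246, 328, 422, 528, 646
Second differences: 70, 82, 94, 106, 118
Third differences: 12, 12, 12, 12
The third differences are constant, so the polynomial has degree 3.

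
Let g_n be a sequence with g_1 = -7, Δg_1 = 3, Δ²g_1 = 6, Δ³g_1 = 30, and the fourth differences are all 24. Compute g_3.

5

Build the table forward from the leading diagonal:
Fourth differences: 24  24  24
Third differences: 30  54  78
Second differences: 6  36  90
First differences: 3  9  45
g: -7  -4  5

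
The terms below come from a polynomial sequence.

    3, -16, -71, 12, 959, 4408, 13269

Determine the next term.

32084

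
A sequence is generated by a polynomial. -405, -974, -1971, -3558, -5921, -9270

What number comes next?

-13839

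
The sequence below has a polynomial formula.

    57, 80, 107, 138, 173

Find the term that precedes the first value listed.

First differences: 23, 27, 31, 35
Second differences: 4, 4, 4
The second differences are constant at 4.
Work back: 23 − 4 = 19;  57 − 19 = 38

38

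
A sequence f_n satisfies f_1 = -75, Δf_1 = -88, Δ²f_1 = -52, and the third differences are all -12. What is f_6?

Build the table forward from the leading diagonal:
Third differences: -12  -12  -12  -12  -12  -12
Second differences: -52  -64  -76  -88  -100  -112
First differences: -88  -140  -204  -280  -368  -468
f: -75  -163  -303  -507  -787  -1155

-1155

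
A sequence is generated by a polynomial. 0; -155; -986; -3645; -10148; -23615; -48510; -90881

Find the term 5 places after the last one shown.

First differences: -155  -831  -2659  -6503  -13467  -24895  -42371
Second differences: -676  -1828  -3844  -6964  -11428  -17476
Third differences: -1152  -2016  -3120  -4464  -6048
Fourth differences: -864  -1104  -1344  -1584
Fifth differences: -240  -240  -240
The fifth differences are constant (-240).
-1584 − 240 = -1824;  -6048 − 1824 = -7872;  -17476 − 7872 = -25348;  -42371 − 25348 = -67719;  -90881 − 67719 = -158600
-1824 − 240 = -2064;  -7872 − 2064 = -9936;  -25348 − 9936 = -35284;  -67719 − 35284 = -103003;  -158600 − 103003 = -261603
-2064 − 240 = -2304;  -9936 − 2304 = -12240;  -35284 − 12240 = -47524;  -103003 − 47524 = -150527;  -261603 − 150527 = -412130
-2304 − 240 = -2544;  -12240 − 2544 = -14784;  -47524 − 14784 = -62308;  -150527 − 62308 = -212835;  -412130 − 212835 = -624965
-2544 − 240 = -2784;  -14784 − 2784 = -17568;  -62308 − 17568 = -79876;  -212835 − 79876 = -292711;  -624965 − 292711 = -917676

-917676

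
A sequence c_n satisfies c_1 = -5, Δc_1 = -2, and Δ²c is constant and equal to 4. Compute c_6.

Build the table forward from the leading diagonal:
Δ²: 4, 4, 4, 4, 4, 4
Δ: -2, 2, 6, 10, 14, 18
c: -5, -7, -5, 1, 11, 25

25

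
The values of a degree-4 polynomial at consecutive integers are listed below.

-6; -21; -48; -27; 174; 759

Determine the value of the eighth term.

4257

Δ: -15 , -27 , 21 , 201 , 585
Δ²: -12 , 48 , 180 , 384
Δ³: 60 , 132 , 204
Δ⁴: 72 , 72
Constant fourth difference = 72, so extend:
204 + 72 = 276;  384 + 276 = 660;  585 + 660 = 1245;  759 + 1245 = 2004
276 + 72 = 348;  660 + 348 = 1008;  1245 + 1008 = 2253;  2004 + 2253 = 4257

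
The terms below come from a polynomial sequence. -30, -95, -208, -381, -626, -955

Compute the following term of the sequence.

-1380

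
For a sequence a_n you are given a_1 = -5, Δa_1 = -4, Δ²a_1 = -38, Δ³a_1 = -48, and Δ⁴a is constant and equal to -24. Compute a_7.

Build the table forward from the leading diagonal:
Fourth differences: -24  -24  -24  -24  -24  -24  -24
Third differences: -48  -72  -96  -120  -144  -168  -192
Second differences: -38  -86  -158  -254  -374  -518  -686
First differences: -4  -42  -128  -286  -540  -914  -1432
a: -5  -9  -51  -179  -465  -1005  -1919

-1919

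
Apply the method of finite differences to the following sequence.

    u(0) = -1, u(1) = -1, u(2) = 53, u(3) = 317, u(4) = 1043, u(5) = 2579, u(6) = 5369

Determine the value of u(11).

D1: 0 , 54 , 264 , 726 , 1536 , 2790
D2: 54 , 210 , 462 , 810 , 1254
D3: 156 , 252 , 348 , 444
D4: 96 , 96 , 96
Fourth differences constant at 96.
444 + 96 = 540;  1254 + 540 = 1794;  2790 + 1794 = 4584;  5369 + 4584 = 9953
540 + 96 = 636;  1794 + 636 = 2430;  4584 + 2430 = 7014;  9953 + 7014 = 16967
636 + 96 = 732;  2430 + 732 = 3162;  7014 + 3162 = 10176;  16967 + 10176 = 27143
732 + 96 = 828;  3162 + 828 = 3990;  10176 + 3990 = 14166;  27143 + 14166 = 41309
828 + 96 = 924;  3990 + 924 = 4914;  14166 + 4914 = 19080;  41309 + 19080 = 60389

60389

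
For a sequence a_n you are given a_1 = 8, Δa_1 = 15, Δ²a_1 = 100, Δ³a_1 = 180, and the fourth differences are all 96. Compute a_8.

11873

Build the table forward from the leading diagonal:
Fourth differences: 96  96  96  96  96  96  96  96
Third differences: 180  276  372  468  564  660  756  852
Second differences: 100  280  556  928  1396  1960  2620  3376
First differences: 15  115  395  951  1879  3275  5235  7855
a: 8  23  138  533  1484  3363  6638  11873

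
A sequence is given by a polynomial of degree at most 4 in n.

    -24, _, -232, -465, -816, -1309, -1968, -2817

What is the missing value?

Using the last 6 terms:
First differences: -233  -351  -493  -659  -849
Second differences: -118  -142  -166  -190
Third differences: -24  -24  -24
Constant third difference = -24.
Extend backward: -118 + 24 = -94;  -233 + 94 = -139;  -232 + 139 = -93

-93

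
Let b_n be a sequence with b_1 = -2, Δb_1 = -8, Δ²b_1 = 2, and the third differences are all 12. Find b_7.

Build the table forward from the leading diagonal:
Third differences: 12  12  12  12  12  12  12
Second differences: 2  14  26  38  50  62  74
First differences: -8  -6  8  34  72  122  184
b: -2  -10  -16  -8  26  98  220

220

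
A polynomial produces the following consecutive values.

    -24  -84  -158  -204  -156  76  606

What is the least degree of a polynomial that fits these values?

First differences: -60, -74, -46, 48, 232, 530
Second differences: -14, 28, 94, 184, 298
Third differences: 42, 66, 90, 114
Fourth differences: 24, 24, 24
The fourth differences are constant, so the polynomial has degree 4.

4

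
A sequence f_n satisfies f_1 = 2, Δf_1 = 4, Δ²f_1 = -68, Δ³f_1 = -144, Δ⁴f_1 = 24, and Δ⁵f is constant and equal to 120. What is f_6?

-1858

Build the table forward from the leading diagonal:
D5: 120, 120, 120, 120, 120, 120
D4: 24, 144, 264, 384, 504, 624
D3: -144, -120, 24, 288, 672, 1176
D2: -68, -212, -332, -308, -20, 652
D1: 4, -64, -276, -608, -916, -936
f: 2, 6, -58, -334, -942, -1858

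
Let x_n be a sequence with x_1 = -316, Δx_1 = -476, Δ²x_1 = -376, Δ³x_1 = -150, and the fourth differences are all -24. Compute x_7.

-12172

Build the table forward from the leading diagonal:
Fourth differences: -24, -24, -24, -24, -24, -24, -24
Third differences: -150, -174, -198, -222, -246, -270, -294
Second differences: -376, -526, -700, -898, -1120, -1366, -1636
First differences: -476, -852, -1378, -2078, -2976, -4096, -5462
x: -316, -792, -1644, -3022, -5100, -8076, -12172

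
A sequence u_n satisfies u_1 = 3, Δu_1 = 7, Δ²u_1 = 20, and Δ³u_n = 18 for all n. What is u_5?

Build the table forward from the leading diagonal:
Δ³: 18, 18, 18, 18, 18
Δ²: 20, 38, 56, 74, 92
Δ: 7, 27, 65, 121, 195
u: 3, 10, 37, 102, 223

223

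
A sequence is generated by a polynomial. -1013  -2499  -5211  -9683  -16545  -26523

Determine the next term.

-1486 , -2712 , -4472 , -6862 , -9978
-1226 , -1760 , -2390 , -3116
-534 , -630 , -726
-96 , -96
Fourth differences constant at -96.
-726 − 96 = -822;  -3116 − 822 = -3938;  -9978 − 3938 = -13916;  -26523 − 13916 = -40439

-40439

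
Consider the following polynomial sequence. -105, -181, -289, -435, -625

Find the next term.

-865

D1: -76  -108  -146  -190
D2: -32  -38  -44
D3: -6  -6
Constant third difference = -6, so extend:
-44 − 6 = -50;  -190 − 50 = -240;  -625 − 240 = -865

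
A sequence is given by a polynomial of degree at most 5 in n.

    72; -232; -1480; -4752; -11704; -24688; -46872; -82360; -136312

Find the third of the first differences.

D1: -304, -1248, -3272, -6952, -12984, -22184, -35488, -53952
D2: -944, -2024, -3680, -6032, -9200, -13304, -18464
D3: -1080, -1656, -2352, -3168, -4104, -5160
D4: -576, -696, -816, -936, -1056
D5: -120, -120, -120, -120

-3272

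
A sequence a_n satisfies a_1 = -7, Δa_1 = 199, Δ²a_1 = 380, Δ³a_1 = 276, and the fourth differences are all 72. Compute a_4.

2006

Build the table forward from the leading diagonal:
Fourth differences: 72  72  72  72
Third differences: 276  348  420  492
Second differences: 380  656  1004  1424
First differences: 199  579  1235  2239
a: -7  192  771  2006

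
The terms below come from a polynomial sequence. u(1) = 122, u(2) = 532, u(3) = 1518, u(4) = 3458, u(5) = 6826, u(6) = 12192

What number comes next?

20222

410 , 986 , 1940 , 3368 , 5366
576 , 954 , 1428 , 1998
378 , 474 , 570
96 , 96
Constant fourth difference = 96, so extend:
570 + 96 = 666;  1998 + 666 = 2664;  5366 + 2664 = 8030;  12192 + 8030 = 20222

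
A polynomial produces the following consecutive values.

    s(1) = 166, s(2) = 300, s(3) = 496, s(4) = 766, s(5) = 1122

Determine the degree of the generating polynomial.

D1: 134, 196, 270, 356
D2: 62, 74, 86
D3: 12, 12
The third differences are constant, so the polynomial has degree 3.

3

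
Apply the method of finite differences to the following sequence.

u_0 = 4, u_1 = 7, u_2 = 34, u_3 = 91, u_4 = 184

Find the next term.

First differences: 3, 27, 57, 93
Second differences: 24, 30, 36
Third differences: 6, 6
The third differences are constant (6).
36 + 6 = 42;  93 + 42 = 135;  184 + 135 = 319

319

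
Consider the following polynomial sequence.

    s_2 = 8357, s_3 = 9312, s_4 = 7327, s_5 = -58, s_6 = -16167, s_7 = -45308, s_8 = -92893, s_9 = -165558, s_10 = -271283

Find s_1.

6178

Δ: 955, -1985, -7385, -16109, -29141, -47585, -72665, -105725
Δ²: -2940, -5400, -8724, -13032, -18444, -25080, -33060
Δ³: -2460, -3324, -4308, -5412, -6636, -7980
Δ⁴: -864, -984, -1104, -1224, -1344
Δ⁵: -120, -120, -120, -120
The fifth differences are constant at -120.
Work back: -864 + 120 = -744;  -2460 + 744 = -1716;  -2940 + 1716 = -1224;  955 + 1224 = 2179;  8357 − 2179 = 6178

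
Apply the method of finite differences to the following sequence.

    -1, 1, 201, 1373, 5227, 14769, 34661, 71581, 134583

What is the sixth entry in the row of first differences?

First differences: 2, 200, 1172, 3854, 9542, 19892, 36920, 63002
Second differences: 198, 972, 2682, 5688, 10350, 17028, 26082
Third differences: 774, 1710, 3006, 4662, 6678, 9054
Fourth differences: 936, 1296, 1656, 2016, 2376
Fifth differences: 360, 360, 360, 360

19892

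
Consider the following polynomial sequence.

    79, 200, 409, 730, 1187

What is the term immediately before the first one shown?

Δ: 121, 209, 321, 457
Δ²: 88, 112, 136
Δ³: 24, 24
The third differences are constant at 24.
Work back: 88 − 24 = 64;  121 − 64 = 57;  79 − 57 = 22

22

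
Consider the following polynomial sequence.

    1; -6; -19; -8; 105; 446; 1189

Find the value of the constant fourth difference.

D1: -7, -13, 11, 113, 341, 743
D2: -6, 24, 102, 228, 402
D3: 30, 78, 126, 174
D4: 48, 48, 48

48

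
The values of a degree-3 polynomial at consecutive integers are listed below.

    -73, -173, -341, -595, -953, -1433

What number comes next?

-2053

Δ: -100  -168  -254  -358  -480
Δ²: -68  -86  -104  -122
Δ³: -18  -18  -18
Constant third difference = -18, so extend:
-122 − 18 = -140;  -480 − 140 = -620;  -1433 − 620 = -2053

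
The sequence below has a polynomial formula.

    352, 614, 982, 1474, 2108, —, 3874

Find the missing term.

2902

Using the first 5 terms:
262, 368, 492, 634
106, 124, 142
18, 18
Constant third difference = 18.
Extend forward: 142 + 18 = 160;  634 + 160 = 794;  2108 + 794 = 2902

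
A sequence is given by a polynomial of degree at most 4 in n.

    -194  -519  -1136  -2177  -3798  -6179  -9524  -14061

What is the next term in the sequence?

-20042

Δ: -325  -617  -1041  -1621  -2381  -3345  -4537
Δ²: -292  -424  -580  -760  -964  -1192
Δ³: -132  -156  -180  -204  -228
Δ⁴: -24  -24  -24  -24
Fourth differences constant at -24.
-228 − 24 = -252;  -1192 − 252 = -1444;  -4537 − 1444 = -5981;  -14061 − 5981 = -20042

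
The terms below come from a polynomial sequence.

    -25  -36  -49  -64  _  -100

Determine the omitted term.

Using the first 4 terms:
D1: -11  -13  -15
D2: -2  -2
Constant second difference = -2.
Extend forward: -15 − 2 = -17;  -64 − 17 = -81

-81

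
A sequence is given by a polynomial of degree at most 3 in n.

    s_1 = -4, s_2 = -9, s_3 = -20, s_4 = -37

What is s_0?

First differences: -5, -11, -17
Second differences: -6, -6
The second differences are constant at -6.
Work back: -5 + 6 = 1;  -4 − 1 = -5

-5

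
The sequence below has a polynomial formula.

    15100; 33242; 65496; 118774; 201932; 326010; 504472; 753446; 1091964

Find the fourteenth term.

5027354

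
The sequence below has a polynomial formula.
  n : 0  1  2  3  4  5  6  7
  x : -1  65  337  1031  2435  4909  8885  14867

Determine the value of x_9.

35225

First differences: 66  272  694  1404  2474  3976  5982
Second differences: 206  422  710  1070  1502  2006
Third differences: 216  288  360  432  504
Fourth differences: 72  72  72  72
Fourth differences constant at 72.
504 + 72 = 576;  2006 + 576 = 2582;  5982 + 2582 = 8564;  14867 + 8564 = 23431
576 + 72 = 648;  2582 + 648 = 3230;  8564 + 3230 = 11794;  23431 + 11794 = 35225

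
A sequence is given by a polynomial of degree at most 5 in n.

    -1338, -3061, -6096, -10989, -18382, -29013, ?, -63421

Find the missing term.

-43716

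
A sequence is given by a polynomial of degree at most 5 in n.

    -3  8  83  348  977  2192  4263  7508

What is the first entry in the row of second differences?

First differences: 11, 75, 265, 629, 1215, 2071, 3245
Second differences: 64, 190, 364, 586, 856, 1174
Third differences: 126, 174, 222, 270, 318
Fourth differences: 48, 48, 48, 48

64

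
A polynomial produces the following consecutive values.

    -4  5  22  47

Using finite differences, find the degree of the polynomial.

2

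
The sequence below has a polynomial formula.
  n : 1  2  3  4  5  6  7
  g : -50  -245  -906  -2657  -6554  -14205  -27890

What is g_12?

-328785

D1: -195, -661, -1751, -3897, -7651, -13685
D2: -466, -1090, -2146, -3754, -6034
D3: -624, -1056, -1608, -2280
D4: -432, -552, -672
D5: -120, -120
Fifth differences constant at -120.
-672 − 120 = -792;  -2280 − 792 = -3072;  -6034 − 3072 = -9106;  -13685 − 9106 = -22791;  -27890 − 22791 = -50681
-792 − 120 = -912;  -3072 − 912 = -3984;  -9106 − 3984 = -13090;  -22791 − 13090 = -35881;  -50681 − 35881 = -86562
-912 − 120 = -1032;  -3984 − 1032 = -5016;  -13090 − 5016 = -18106;  -35881 − 18106 = -53987;  -86562 − 53987 = -140549
-1032 − 120 = -1152;  -5016 − 1152 = -6168;  -18106 − 6168 = -24274;  -53987 − 24274 = -78261;  -140549 − 78261 = -218810
-1152 − 120 = -1272;  -6168 − 1272 = -7440;  -24274 − 7440 = -31714;  -78261 − 31714 = -109975;  -218810 − 109975 = -328785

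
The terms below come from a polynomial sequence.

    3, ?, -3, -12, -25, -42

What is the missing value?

Using the last 4 terms:
D1: -9, -13, -17
D2: -4, -4
Constant second difference = -4.
Extend backward: -9 + 4 = -5;  -3 + 5 = 2

2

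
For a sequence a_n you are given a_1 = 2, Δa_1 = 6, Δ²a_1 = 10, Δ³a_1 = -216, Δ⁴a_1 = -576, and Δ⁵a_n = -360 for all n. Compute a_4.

Build the table forward from the leading diagonal:
Δ⁵: -360  -360  -360  -360
Δ⁴: -576  -936  -1296  -1656
Δ³: -216  -792  -1728  -3024
Δ²: 10  -206  -998  -2726
Δ: 6  16  -190  -1188
a: 2  8  24  -166

-166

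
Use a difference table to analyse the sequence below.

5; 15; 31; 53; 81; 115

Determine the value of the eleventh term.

375

Δ: 10, 16, 22, 28, 34
Δ²: 6, 6, 6, 6
Constant second difference = 6, so extend:
34 + 6 = 40;  115 + 40 = 155
40 + 6 = 46;  155 + 46 = 201
46 + 6 = 52;  201 + 52 = 253
52 + 6 = 58;  253 + 58 = 311
58 + 6 = 64;  311 + 64 = 375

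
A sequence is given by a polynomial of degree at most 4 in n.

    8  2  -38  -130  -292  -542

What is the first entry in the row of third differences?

D1: -6, -40, -92, -162, -250
D2: -34, -52, -70, -88
D3: -18, -18, -18

-18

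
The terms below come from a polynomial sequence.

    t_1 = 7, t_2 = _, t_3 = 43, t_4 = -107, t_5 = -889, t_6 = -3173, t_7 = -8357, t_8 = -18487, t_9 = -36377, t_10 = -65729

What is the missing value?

Using the last 8 terms:
Δ: -150  -782  -2284  -5184  -10130  -17890  -29352
Δ²: -632  -1502  -2900  -4946  -7760  -11462
Δ³: -870  -1398  -2046  -2814  -3702
Δ⁴: -528  -648  -768  -888
Δ⁵: -120  -120  -120
Constant fifth difference = -120.
Extend backward: -528 + 120 = -408;  -870 + 408 = -462;  -632 + 462 = -170;  -150 + 170 = 20;  43 − 20 = 23

23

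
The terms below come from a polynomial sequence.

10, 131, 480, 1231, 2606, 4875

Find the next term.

8356

121  349  751  1375  2269
228  402  624  894
174  222  270
48  48
Fourth differences constant at 48.
270 + 48 = 318;  894 + 318 = 1212;  2269 + 1212 = 3481;  4875 + 3481 = 8356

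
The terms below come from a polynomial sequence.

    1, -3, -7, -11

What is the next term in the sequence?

First differences: -4 , -4 , -4
The first differences are constant (-4).
-11 − 4 = -15

-15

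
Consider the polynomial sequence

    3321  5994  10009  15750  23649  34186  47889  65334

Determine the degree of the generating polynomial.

2673, 4015, 5741, 7899, 10537, 13703, 17445
1342, 1726, 2158, 2638, 3166, 3742
384, 432, 480, 528, 576
48, 48, 48, 48
The fourth differences are constant, so the polynomial has degree 4.

4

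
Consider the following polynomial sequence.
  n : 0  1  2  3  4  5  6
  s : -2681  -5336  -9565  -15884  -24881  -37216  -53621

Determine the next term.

-74900

First differences: -2655, -4229, -6319, -8997, -12335, -16405
Second differences: -1574, -2090, -2678, -3338, -4070
Third differences: -516, -588, -660, -732
Fourth differences: -72, -72, -72
Fourth differences constant at -72.
-732 − 72 = -804;  -4070 − 804 = -4874;  -16405 − 4874 = -21279;  -53621 − 21279 = -74900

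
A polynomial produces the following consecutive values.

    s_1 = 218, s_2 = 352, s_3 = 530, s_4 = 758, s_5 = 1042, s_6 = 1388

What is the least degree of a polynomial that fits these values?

3

D1: 134, 178, 228, 284, 346
D2: 44, 50, 56, 62
D3: 6, 6, 6
The third differences are constant, so the polynomial has degree 3.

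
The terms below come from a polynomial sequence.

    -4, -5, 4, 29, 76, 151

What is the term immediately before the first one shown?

1

D1: -1  9  25  47  75
D2: 10  16  22  28
D3: 6  6  6
The third differences are constant at 6.
Work back: 10 − 6 = 4;  -1 − 4 = -5;  -4 + 5 = 1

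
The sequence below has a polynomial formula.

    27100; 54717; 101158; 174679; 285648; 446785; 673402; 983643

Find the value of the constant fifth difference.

240

First differences: 27617, 46441, 73521, 110969, 161137, 226617, 310241
Second differences: 18824, 27080, 37448, 50168, 65480, 83624
Third differences: 8256, 10368, 12720, 15312, 18144
Fourth differences: 2112, 2352, 2592, 2832
Fifth differences: 240, 240, 240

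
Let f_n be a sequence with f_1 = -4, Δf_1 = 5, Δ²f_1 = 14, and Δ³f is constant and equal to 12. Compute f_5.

Build the table forward from the leading diagonal:
D3: 12  12  12  12  12
D2: 14  26  38  50  62
D1: 5  19  45  83  133
f: -4  1  20  65  148

148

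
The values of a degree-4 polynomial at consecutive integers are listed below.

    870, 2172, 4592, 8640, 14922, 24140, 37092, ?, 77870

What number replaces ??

54672

Using the first 7 terms:
Δ: 1302, 2420, 4048, 6282, 9218, 12952
Δ²: 1118, 1628, 2234, 2936, 3734
Δ³: 510, 606, 702, 798
Δ⁴: 96, 96, 96
Constant fourth difference = 96.
Extend forward: 798 + 96 = 894;  3734 + 894 = 4628;  12952 + 4628 = 17580;  37092 + 17580 = 54672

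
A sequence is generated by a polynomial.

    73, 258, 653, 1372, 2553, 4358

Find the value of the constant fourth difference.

24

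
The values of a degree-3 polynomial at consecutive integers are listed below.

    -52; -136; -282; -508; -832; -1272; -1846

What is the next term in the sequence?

-2572

First differences: -84, -146, -226, -324, -440, -574
Second differences: -62, -80, -98, -116, -134
Third differences: -18, -18, -18, -18
Third differences constant at -18.
-134 − 18 = -152;  -574 − 152 = -726;  -1846 − 726 = -2572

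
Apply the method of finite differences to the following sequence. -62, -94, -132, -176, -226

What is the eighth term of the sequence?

-412

Δ: -32, -38, -44, -50
Δ²: -6, -6, -6
Constant second difference = -6, so extend:
-50 − 6 = -56;  -226 − 56 = -282
-56 − 6 = -62;  -282 − 62 = -344
-62 − 6 = -68;  -344 − 68 = -412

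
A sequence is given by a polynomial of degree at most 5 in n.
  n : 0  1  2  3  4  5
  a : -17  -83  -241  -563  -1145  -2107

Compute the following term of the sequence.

-3593

Δ: -66  -158  -322  -582  -962
Δ²: -92  -164  -260  -380
Δ³: -72  -96  -120
Δ⁴: -24  -24
The fourth differences are constant (-24).
-120 − 24 = -144;  -380 − 144 = -524;  -962 − 524 = -1486;  -2107 − 1486 = -3593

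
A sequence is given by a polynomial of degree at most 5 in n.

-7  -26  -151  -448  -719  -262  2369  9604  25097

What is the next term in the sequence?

First differences: -19  -125  -297  -271  457  2631  7235  15493
Second differences: -106  -172  26  728  2174  4604  8258
Third differences: -66  198  702  1446  2430  3654
Fourth differences: 264  504  744  984  1224
Fifth differences: 240  240  240  240
Constant fifth difference = 240, so extend:
1224 + 240 = 1464;  3654 + 1464 = 5118;  8258 + 5118 = 13376;  15493 + 13376 = 28869;  25097 + 28869 = 53966

53966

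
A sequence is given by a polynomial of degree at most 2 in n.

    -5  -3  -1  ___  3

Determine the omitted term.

Using the first 3 terms:
First differences: 2, 2
Constant first difference = 2.
Extend forward: -1 + 2 = 1

1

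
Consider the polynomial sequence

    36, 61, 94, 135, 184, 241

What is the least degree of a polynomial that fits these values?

2

25, 33, 41, 49, 57
8, 8, 8, 8
The second differences are constant, so the polynomial has degree 2.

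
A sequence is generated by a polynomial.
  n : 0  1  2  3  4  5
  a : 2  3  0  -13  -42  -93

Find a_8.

-438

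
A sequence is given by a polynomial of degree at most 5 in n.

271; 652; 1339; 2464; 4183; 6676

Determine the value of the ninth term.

20959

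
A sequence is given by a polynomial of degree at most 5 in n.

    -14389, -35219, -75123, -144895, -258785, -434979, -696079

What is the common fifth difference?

-480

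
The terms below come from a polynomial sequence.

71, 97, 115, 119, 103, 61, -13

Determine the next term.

Δ: 26, 18, 4, -16, -42, -74
Δ²: -8, -14, -20, -26, -32
Δ³: -6, -6, -6, -6
Constant third difference = -6, so extend:
-32 − 6 = -38;  -74 − 38 = -112;  -13 − 112 = -125

-125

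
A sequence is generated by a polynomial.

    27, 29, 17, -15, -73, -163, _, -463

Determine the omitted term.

Using the first 6 terms:
First differences: 2, -12, -32, -58, -90
Second differences: -14, -20, -26, -32
Third differences: -6, -6, -6
Constant third difference = -6.
Extend forward: -32 − 6 = -38;  -90 − 38 = -128;  -163 − 128 = -291

-291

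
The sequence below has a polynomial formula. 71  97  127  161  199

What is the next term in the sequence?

D1: 26, 30, 34, 38
D2: 4, 4, 4
Second differences constant at 4.
38 + 4 = 42;  199 + 42 = 241

241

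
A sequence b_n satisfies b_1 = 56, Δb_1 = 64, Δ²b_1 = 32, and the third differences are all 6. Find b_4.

350

Build the table forward from the leading diagonal:
D3: 6, 6, 6, 6
D2: 32, 38, 44, 50
D1: 64, 96, 134, 178
b: 56, 120, 216, 350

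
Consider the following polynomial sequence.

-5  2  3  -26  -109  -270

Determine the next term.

Δ: 7  1  -29  -83  -161
Δ²: -6  -30  -54  -78
Δ³: -24  -24  -24
Constant third difference = -24, so extend:
-78 − 24 = -102;  -161 − 102 = -263;  -270 − 263 = -533

-533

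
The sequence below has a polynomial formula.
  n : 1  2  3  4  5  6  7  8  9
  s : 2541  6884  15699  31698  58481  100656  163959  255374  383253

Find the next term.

D1: 4343, 8815, 15999, 26783, 42175, 63303, 91415, 127879
D2: 4472, 7184, 10784, 15392, 21128, 28112, 36464
D3: 2712, 3600, 4608, 5736, 6984, 8352
D4: 888, 1008, 1128, 1248, 1368
D5: 120, 120, 120, 120
Fifth differences constant at 120.
1368 + 120 = 1488;  8352 + 1488 = 9840;  36464 + 9840 = 46304;  127879 + 46304 = 174183;  383253 + 174183 = 557436

557436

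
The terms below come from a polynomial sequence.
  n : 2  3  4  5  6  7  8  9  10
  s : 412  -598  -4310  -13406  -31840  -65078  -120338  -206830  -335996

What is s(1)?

First differences: -1010, -3712, -9096, -18434, -33238, -55260, -86492, -129166
Second differences: -2702, -5384, -9338, -14804, -22022, -31232, -42674
Third differences: -2682, -3954, -5466, -7218, -9210, -11442
Fourth differences: -1272, -1512, -1752, -1992, -2232
Fifth differences: -240, -240, -240, -240
The fifth differences are constant at -240.
Work back: -1272 + 240 = -1032;  -2682 + 1032 = -1650;  -2702 + 1650 = -1052;  -1010 + 1052 = 42;  412 − 42 = 370

370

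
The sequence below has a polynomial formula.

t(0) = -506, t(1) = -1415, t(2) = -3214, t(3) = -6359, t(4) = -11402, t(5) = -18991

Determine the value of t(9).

-91127

D1: -909, -1799, -3145, -5043, -7589
D2: -890, -1346, -1898, -2546
D3: -456, -552, -648
D4: -96, -96
The fourth differences are constant (-96).
-648 − 96 = -744;  -2546 − 744 = -3290;  -7589 − 3290 = -10879;  -18991 − 10879 = -29870
-744 − 96 = -840;  -3290 − 840 = -4130;  -10879 − 4130 = -15009;  -29870 − 15009 = -44879
-840 − 96 = -936;  -4130 − 936 = -5066;  -15009 − 5066 = -20075;  -44879 − 20075 = -64954
-936 − 96 = -1032;  -5066 − 1032 = -6098;  -20075 − 6098 = -26173;  -64954 − 26173 = -91127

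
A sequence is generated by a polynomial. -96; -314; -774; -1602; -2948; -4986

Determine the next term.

-7914

First differences: -218  -460  -828  -1346  -2038
Second differences: -242  -368  -518  -692
Third differences: -126  -150  -174
Fourth differences: -24  -24
The fourth differences are constant (-24).
-174 − 24 = -198;  -692 − 198 = -890;  -2038 − 890 = -2928;  -4986 − 2928 = -7914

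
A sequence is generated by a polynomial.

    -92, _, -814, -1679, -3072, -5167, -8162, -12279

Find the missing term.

-327

Using the last 6 terms:
-865, -1393, -2095, -2995, -4117
-528, -702, -900, -1122
-174, -198, -222
-24, -24
Constant fourth difference = -24.
Extend backward: -174 + 24 = -150;  -528 + 150 = -378;  -865 + 378 = -487;  -814 + 487 = -327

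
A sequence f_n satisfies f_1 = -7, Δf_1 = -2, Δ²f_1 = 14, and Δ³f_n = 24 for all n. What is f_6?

363

Build the table forward from the leading diagonal:
Δ³: 24  24  24  24  24  24
Δ²: 14  38  62  86  110  134
Δ: -2  12  50  112  198  308
f: -7  -9  3  53  165  363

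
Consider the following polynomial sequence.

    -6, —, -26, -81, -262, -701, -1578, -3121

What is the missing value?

Using the last 6 terms:
-55  -181  -439  -877  -1543
-126  -258  -438  -666
-132  -180  -228
-48  -48
Constant fourth difference = -48.
Extend backward: -132 + 48 = -84;  -126 + 84 = -42;  -55 + 42 = -13;  -26 + 13 = -13

-13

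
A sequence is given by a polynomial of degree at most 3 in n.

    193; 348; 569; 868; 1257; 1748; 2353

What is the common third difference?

D1: 155, 221, 299, 389, 491, 605
D2: 66, 78, 90, 102, 114
D3: 12, 12, 12, 12

12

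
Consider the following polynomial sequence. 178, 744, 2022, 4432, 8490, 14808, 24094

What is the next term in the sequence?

37152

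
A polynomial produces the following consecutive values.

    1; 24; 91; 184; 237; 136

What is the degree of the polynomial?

4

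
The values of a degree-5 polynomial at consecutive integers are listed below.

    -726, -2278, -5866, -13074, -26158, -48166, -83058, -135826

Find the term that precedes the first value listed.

-178

-1552, -3588, -7208, -13084, -22008, -34892, -52768
-2036, -3620, -5876, -8924, -12884, -17876
-1584, -2256, -3048, -3960, -4992
-672, -792, -912, -1032
-120, -120, -120
The fifth differences are constant at -120.
Work back: -672 + 120 = -552;  -1584 + 552 = -1032;  -2036 + 1032 = -1004;  -1552 + 1004 = -548;  -726 + 548 = -178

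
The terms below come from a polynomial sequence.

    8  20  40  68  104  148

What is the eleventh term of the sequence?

488

12 , 20 , 28 , 36 , 44
8 , 8 , 8 , 8
The second differences are constant (8).
44 + 8 = 52;  148 + 52 = 200
52 + 8 = 60;  200 + 60 = 260
60 + 8 = 68;  260 + 68 = 328
68 + 8 = 76;  328 + 76 = 404
76 + 8 = 84;  404 + 84 = 488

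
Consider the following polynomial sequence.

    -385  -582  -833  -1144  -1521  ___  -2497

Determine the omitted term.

-1970

Using the first 5 terms:
-197  -251  -311  -377
-54  -60  -66
-6  -6
Constant third difference = -6.
Extend forward: -66 − 6 = -72;  -377 − 72 = -449;  -1521 − 449 = -1970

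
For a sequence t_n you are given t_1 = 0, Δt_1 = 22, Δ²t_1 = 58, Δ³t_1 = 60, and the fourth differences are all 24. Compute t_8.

4312

Build the table forward from the leading diagonal:
Δ⁴: 24, 24, 24, 24, 24, 24, 24, 24
Δ³: 60, 84, 108, 132, 156, 180, 204, 228
Δ²: 58, 118, 202, 310, 442, 598, 778, 982
Δ: 22, 80, 198, 400, 710, 1152, 1750, 2528
t: 0, 22, 102, 300, 700, 1410, 2562, 4312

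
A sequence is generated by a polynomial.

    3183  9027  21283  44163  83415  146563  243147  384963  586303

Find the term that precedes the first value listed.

835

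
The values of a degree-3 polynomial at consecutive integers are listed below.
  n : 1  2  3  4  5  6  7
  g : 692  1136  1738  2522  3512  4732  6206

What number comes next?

7958

Δ: 444, 602, 784, 990, 1220, 1474
Δ²: 158, 182, 206, 230, 254
Δ³: 24, 24, 24, 24
Third differences constant at 24.
254 + 24 = 278;  1474 + 278 = 1752;  6206 + 1752 = 7958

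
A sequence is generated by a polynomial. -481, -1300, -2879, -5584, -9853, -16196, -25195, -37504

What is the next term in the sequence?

-53849

D1: -819, -1579, -2705, -4269, -6343, -8999, -12309
D2: -760, -1126, -1564, -2074, -2656, -3310
D3: -366, -438, -510, -582, -654
D4: -72, -72, -72, -72
Fourth differences constant at -72.
-654 − 72 = -726;  -3310 − 726 = -4036;  -12309 − 4036 = -16345;  -37504 − 16345 = -53849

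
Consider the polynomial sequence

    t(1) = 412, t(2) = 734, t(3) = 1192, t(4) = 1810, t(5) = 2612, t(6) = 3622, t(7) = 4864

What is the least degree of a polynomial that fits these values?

3

First differences: 322, 458, 618, 802, 1010, 1242
Second differences: 136, 160, 184, 208, 232
Third differences: 24, 24, 24, 24
The third differences are constant, so the polynomial has degree 3.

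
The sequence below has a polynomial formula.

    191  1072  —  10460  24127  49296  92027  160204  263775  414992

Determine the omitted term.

Using the last 7 terms:
D1: 13667, 25169, 42731, 68177, 103571, 151217
D2: 11502, 17562, 25446, 35394, 47646
D3: 6060, 7884, 9948, 12252
D4: 1824, 2064, 2304
D5: 240, 240
Constant fifth difference = 240.
Extend backward: 1824 − 240 = 1584;  6060 − 1584 = 4476;  11502 − 4476 = 7026;  13667 − 7026 = 6641;  10460 − 6641 = 3819

3819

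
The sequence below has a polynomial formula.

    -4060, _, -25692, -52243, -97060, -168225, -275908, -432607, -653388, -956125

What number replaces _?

Using the last 8 terms:
Δ: -26551  -44817  -71165  -107683  -156699  -220781  -302737
Δ²: -18266  -26348  -36518  -49016  -64082  -81956
Δ³: -8082  -10170  -12498  -15066  -17874
Δ⁴: -2088  -2328  -2568  -2808
Δ⁵: -240  -240  -240
Constant fifth difference = -240.
Extend backward: -2088 + 240 = -1848;  -8082 + 1848 = -6234;  -18266 + 6234 = -12032;  -26551 + 12032 = -14519;  -25692 + 14519 = -11173

-11173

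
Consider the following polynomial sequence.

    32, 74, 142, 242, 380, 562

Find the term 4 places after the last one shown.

1850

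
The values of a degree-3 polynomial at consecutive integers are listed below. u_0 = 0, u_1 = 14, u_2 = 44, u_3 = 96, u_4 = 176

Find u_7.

644

14, 30, 52, 80
16, 22, 28
6, 6
Constant third difference = 6, so extend:
28 + 6 = 34;  80 + 34 = 114;  176 + 114 = 290
34 + 6 = 40;  114 + 40 = 154;  290 + 154 = 444
40 + 6 = 46;  154 + 46 = 200;  444 + 200 = 644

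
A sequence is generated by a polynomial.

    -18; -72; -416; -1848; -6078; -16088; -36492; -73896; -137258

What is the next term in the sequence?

-238248

First differences: -54, -344, -1432, -4230, -10010, -20404, -37404, -63362
Second differences: -290, -1088, -2798, -5780, -10394, -17000, -25958
Third differences: -798, -1710, -2982, -4614, -6606, -8958
Fourth differences: -912, -1272, -1632, -1992, -2352
Fifth differences: -360, -360, -360, -360
Constant fifth difference = -360, so extend:
-2352 − 360 = -2712;  -8958 − 2712 = -11670;  -25958 − 11670 = -37628;  -63362 − 37628 = -100990;  -137258 − 100990 = -238248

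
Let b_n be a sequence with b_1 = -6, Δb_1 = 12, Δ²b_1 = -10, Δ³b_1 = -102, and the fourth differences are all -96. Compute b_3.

Build the table forward from the leading diagonal:
Fourth differences: -96  -96  -96
Third differences: -102  -198  -294
Second differences: -10  -112  -310
First differences: 12  2  -110
b: -6  6  8

8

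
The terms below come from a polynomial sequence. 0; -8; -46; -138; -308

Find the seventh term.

-978

-8, -38, -92, -170
-30, -54, -78
-24, -24
Constant third difference = -24, so extend:
-78 − 24 = -102;  -170 − 102 = -272;  -308 − 272 = -580
-102 − 24 = -126;  -272 − 126 = -398;  -580 − 398 = -978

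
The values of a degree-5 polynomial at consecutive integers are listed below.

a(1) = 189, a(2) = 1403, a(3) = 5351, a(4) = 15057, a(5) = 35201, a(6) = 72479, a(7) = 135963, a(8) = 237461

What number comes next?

1214  3948  9706  20144  37278  63484  101498
2734  5758  10438  17134  26206  38014
3024  4680  6696  9072  11808
1656  2016  2376  2736
360  360  360
Constant fifth difference = 360, so extend:
2736 + 360 = 3096;  11808 + 3096 = 14904;  38014 + 14904 = 52918;  101498 + 52918 = 154416;  237461 + 154416 = 391877

391877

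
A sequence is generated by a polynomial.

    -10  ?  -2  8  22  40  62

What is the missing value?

-8

Using the last 5 terms:
10, 14, 18, 22
4, 4, 4
Constant second difference = 4.
Extend backward: 10 − 4 = 6;  -2 − 6 = -8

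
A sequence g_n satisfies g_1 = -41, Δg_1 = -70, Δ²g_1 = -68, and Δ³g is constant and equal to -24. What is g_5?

-825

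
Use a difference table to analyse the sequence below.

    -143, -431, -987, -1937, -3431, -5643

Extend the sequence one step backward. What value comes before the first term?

D1: -288  -556  -950  -1494  -2212
D2: -268  -394  -544  -718
D3: -126  -150  -174
D4: -24  -24
The fourth differences are constant at -24.
Work back: -126 + 24 = -102;  -268 + 102 = -166;  -288 + 166 = -122;  -143 + 122 = -21

-21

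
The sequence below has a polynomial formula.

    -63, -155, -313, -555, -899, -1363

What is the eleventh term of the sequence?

First differences: -92 , -158 , -242 , -344 , -464
Second differences: -66 , -84 , -102 , -120
Third differences: -18 , -18 , -18
Third differences constant at -18.
-120 − 18 = -138;  -464 − 138 = -602;  -1363 − 602 = -1965
-138 − 18 = -156;  -602 − 156 = -758;  -1965 − 758 = -2723
-156 − 18 = -174;  -758 − 174 = -932;  -2723 − 932 = -3655
-174 − 18 = -192;  -932 − 192 = -1124;  -3655 − 1124 = -4779
-192 − 18 = -210;  -1124 − 210 = -1334;  -4779 − 1334 = -6113

-6113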